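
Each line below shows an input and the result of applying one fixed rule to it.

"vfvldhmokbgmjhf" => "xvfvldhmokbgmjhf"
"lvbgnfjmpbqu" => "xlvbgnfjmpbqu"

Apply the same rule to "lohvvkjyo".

Rule — prepend "x".
So "lohvvkjyo" becomes "xlohvvkjyo".

xlohvvkjyo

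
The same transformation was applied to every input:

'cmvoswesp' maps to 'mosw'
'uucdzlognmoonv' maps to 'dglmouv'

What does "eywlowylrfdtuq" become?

The pattern: keep every other character starting from the second (positions 2nd, 4th, 6th, ...), then sort the characters into alphabetical order.
On "eywlowylrfdtuq" that produces "fllqtwy".

fllqtwy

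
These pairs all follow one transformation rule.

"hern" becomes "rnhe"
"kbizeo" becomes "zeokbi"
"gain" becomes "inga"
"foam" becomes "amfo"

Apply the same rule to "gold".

ldgo

Looking at the pairs, the operation is to swap the front and back halves of the string.
Doing the same to "gold": "ldgo".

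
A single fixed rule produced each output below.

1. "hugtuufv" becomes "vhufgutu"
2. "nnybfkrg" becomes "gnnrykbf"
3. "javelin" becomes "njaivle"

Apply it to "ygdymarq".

Looking at the pairs, the operation is to swap the first and last characters, then take characters alternately from the front and the back (1st, last, 2nd, 2nd-last, ...).
Working it through for "ygdymarq": intermediate "qgdymary", final "qygrdaym".

qygrdaym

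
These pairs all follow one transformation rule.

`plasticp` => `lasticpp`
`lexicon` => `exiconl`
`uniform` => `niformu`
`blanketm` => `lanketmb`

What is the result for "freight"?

reightf

What's happening: move the first character to the end.
"freight" → "reightf".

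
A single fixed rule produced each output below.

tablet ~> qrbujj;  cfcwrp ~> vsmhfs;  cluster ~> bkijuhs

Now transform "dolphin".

The rule is to shift every letter 10 places backward in the alphabet (wrapping around), then move the first character to the end.
For "dolphin", step one produces "tebfxyd"; step two turns that into "ebfxydt".

ebfxydt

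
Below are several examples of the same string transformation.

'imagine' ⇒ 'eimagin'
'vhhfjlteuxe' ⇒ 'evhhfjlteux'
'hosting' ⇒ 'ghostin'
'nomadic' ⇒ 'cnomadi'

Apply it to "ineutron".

nineutro

The pattern: move the last character to the front.
So "ineutron" becomes "nineutro".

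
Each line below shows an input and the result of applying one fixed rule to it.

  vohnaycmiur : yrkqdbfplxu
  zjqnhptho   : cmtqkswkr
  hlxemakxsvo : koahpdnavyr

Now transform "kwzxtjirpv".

Each output is the input with this applied: shift every letter 3 places forward in the alphabet (wrapping around).
"kwzxtjirpv" → "nzcawmlusy".

nzcawmlusy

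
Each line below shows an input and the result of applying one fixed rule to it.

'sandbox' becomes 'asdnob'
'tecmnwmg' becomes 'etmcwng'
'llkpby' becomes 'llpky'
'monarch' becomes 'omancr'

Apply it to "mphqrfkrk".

The rule is to swap each adjacent pair of characters (1↔2, 3↔4, ...), then delete the last character.
On "mphqrfkrk": the first step gives "pmqhfrrkk", and the second then gives "pmqhfrrk".
(Check on "tecmnwmg": → "etmcwngm" → "etmcwng" ✓)

pmqhfrrk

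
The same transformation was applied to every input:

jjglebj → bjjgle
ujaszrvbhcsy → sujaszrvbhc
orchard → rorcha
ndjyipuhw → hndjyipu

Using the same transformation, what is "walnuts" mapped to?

twalnu

Each output is the input with this applied: delete the last character, then move the last character to the front.
Working it through for "walnuts": intermediate "walnut", final "twalnu".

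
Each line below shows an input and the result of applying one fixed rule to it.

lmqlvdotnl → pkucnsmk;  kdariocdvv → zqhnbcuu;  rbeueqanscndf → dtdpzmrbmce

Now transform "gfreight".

In each case the input is transformed by: delete the first 2 characters, then shift every letter 1 place backward in the alphabet (wrapping around).
Starting from "gfreight": after the first operation, "reight"; after the second, "qdhfgs".

qdhfgs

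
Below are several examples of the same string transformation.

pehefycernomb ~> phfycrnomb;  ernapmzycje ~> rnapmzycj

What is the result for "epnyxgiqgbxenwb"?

Rule — remove every "e".
"epnyxgiqgbxenwb" → "pnyxgiqgbxnwb".

pnyxgiqgbxnwb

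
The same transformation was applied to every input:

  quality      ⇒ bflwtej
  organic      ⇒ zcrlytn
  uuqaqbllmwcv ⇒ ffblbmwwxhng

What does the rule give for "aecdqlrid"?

lpnobwcto

In each case the input is transformed by: shift every letter 11 places forward in the alphabet (wrapping around).
"aecdqlrid" → "lpnobwcto".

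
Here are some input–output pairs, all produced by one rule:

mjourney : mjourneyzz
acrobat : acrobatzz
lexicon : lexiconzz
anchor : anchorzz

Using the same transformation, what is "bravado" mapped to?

bravadozz

The pattern: append "zz".
For "bravado" the result is "bravadozz".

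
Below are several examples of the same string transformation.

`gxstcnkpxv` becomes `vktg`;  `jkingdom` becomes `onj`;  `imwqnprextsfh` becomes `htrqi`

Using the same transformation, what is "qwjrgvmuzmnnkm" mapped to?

The transformation: keep one character in every 3, starting at position 1 (positions 1st, 4th, 7th, ...), then reverse the string.
On "qwjrgvmuzmnnkm": the first step gives "qrmmk", and the second then gives "kmmrq".

kmmrq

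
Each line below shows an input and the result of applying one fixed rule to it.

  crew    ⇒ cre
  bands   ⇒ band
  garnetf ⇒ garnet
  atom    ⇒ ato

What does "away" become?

awa

Rule — delete the last character.
Doing the same to "away": "awa".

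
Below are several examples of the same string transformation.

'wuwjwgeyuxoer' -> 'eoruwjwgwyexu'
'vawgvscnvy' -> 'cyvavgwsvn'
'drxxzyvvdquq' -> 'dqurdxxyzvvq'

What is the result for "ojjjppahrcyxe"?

The transformation: swap each adjacent pair of characters (1↔2, 3↔4, ...), then move the last 3 characters to the front (rotate right by 3).
"ojjjppahrcyxe" → "jojjpphacrxye" → "xyejojjpphacr".

xyejojjpphacr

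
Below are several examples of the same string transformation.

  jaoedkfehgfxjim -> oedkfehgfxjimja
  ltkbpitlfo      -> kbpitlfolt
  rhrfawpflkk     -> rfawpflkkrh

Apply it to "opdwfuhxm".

dwfuhxmop

The transformation: move the first 2 characters to the end (rotate left by 2).
For "opdwfuhxm" the result is "dwfuhxmop".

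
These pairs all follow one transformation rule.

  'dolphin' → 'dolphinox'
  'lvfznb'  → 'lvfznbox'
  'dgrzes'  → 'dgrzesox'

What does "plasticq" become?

plasticqox

The transformation: append "ox".
On "plasticq" that produces "plasticqox".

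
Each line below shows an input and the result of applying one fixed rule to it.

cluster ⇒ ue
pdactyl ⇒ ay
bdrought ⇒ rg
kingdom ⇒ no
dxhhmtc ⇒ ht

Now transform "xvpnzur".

pu

The transformation: keep one character in every 3, starting at position 3 (positions 3rd, 6th, 9th, ...).
Applying that to "xvpnzur" gives "pu".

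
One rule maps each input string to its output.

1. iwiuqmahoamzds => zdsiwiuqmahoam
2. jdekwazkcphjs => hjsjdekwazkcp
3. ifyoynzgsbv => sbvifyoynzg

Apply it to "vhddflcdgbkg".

bkgvhddflcdg

In each case the input is transformed by: move the last 3 characters to the front (rotate right by 3).
So "vhddflcdgbkg" becomes "bkgvhddflcdg".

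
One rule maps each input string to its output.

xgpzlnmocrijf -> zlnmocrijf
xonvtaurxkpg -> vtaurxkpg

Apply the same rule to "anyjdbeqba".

jdbeqba

Rule — delete the first 3 characters.
Applying that to "anyjdbeqba" gives "jdbeqba".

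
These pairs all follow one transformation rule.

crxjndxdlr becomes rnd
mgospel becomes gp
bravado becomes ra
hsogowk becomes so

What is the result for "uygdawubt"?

The rule is to keep one character in every 3, starting at position 2 (positions 2nd, 5th, 8th, ...).
Doing the same to "uygdawubt": "yab".

yab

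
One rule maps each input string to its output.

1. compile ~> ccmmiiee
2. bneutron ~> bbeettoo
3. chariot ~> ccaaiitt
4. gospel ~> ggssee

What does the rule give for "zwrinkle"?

Looking at the pairs, the operation is to keep every other character starting from the first (positions 1st, 3rd, 5th, ...), then double every character.
For "zwrinkle", step one produces "zrnl"; step two turns that into "zzrrnnll".
(Check on "bneutron": → "beto" → "bbeettoo" ✓)

zzrrnnll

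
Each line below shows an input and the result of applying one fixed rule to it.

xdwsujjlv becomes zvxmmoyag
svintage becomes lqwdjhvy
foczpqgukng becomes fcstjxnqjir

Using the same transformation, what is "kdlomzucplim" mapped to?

orpcxfsolpng

The transformation: shift every letter 3 places forward in the alphabet (wrapping around), then move the first 2 characters to the end (rotate left by 2).
Applying both steps to "kdlomzucplim": "ngorpcxfsolp", then "orpcxfsolpng".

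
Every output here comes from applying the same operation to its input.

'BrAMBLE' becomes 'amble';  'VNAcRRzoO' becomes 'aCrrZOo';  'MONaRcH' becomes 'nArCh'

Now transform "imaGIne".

In each case the input is transformed by: flip the case of every letter, then delete the first 2 characters.
"imaGIne" → "IMAgiNE" → "AgiNE".

AgiNE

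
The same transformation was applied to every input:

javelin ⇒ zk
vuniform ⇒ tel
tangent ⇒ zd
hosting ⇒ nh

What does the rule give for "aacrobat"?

The pattern: keep one character in every 3, starting at position 2 (positions 2nd, 5th, 8th, ...), then shift every letter 1 place backward in the alphabet (wrapping around).
Doing the same to "aacrobat": "zns".

zns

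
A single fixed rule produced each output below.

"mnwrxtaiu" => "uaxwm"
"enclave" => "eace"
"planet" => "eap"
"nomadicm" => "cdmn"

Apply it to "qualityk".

The transformation: keep every other character starting from the first (positions 1st, 3rd, 5th, ...), then reverse the string.
Working it through for "qualityk": intermediate "qaiy", final "yiaq".
(Check on "planet": → "pae" → "eap" ✓)

yiaq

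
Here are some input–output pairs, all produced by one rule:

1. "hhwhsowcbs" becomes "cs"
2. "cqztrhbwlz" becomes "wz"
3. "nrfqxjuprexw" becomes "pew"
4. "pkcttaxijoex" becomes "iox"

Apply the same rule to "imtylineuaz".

ea

In each case the input is transformed by: keep every other character starting from the second (positions 2nd, 4th, 6th, ...), then delete the first 3 characters.
Doing the same to "imtylineuaz": "ea".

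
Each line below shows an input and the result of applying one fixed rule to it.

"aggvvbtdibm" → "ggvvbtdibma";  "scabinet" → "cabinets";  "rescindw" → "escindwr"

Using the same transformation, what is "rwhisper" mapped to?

whisperr

In each case the input is transformed by: move the first character to the end.
Applying that to "rwhisper" gives "whisperr".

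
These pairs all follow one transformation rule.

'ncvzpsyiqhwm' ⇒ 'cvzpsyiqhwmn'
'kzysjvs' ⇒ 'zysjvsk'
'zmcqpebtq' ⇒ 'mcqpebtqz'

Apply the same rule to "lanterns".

anternsl

The transformation: move the first character to the end.
So "lanterns" becomes "anternsl".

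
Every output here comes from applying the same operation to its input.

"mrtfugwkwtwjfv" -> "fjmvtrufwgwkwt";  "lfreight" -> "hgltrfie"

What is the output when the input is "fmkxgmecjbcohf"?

In each case the input is transformed by: move the last 3 characters to the front (rotate right by 3), then swap each adjacent pair of characters (1↔2, 3↔4, ...).
Working it through for "fmkxgmecjbcohf": intermediate "ohffmkxgmecjbc", final "hoffkmgxemjccb".

hoffkmgxemjccb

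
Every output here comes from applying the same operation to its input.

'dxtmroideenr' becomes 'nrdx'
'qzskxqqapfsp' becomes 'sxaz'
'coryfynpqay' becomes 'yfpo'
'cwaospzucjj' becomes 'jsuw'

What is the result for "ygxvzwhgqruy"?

uzgg

The rule is to keep one character in every 3, starting at position 2 (positions 2nd, 5th, 8th, ...), then swap the first and last characters.
Starting from "ygxvzwhgqruy": after the first operation, "gzgu"; after the second, "uzgg".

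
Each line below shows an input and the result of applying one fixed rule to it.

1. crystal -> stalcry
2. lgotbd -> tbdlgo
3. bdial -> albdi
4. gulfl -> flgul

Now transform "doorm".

rmdoo

The rule is to move the first 3 characters to the end (rotate left by 3).
"doorm" → "rmdoo".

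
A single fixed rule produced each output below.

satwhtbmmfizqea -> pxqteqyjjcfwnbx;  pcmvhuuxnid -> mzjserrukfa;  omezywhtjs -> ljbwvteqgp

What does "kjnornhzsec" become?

Each output is the input with this applied: shift every letter 3 places backward in the alphabet (wrapping around).
"kjnornhzsec" → "hgklokewpbz".

hgklokewpbz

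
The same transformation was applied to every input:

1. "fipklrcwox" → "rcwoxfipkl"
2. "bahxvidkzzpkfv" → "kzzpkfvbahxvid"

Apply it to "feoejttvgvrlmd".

The pattern: swap the front and back halves of the string.
Applying that to "feoejttvgvrlmd" gives "vgvrlmdfeoejtt".

vgvrlmdfeoejtt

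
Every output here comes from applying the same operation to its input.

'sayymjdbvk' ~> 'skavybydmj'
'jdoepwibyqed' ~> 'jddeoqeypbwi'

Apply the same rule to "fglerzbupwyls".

fsgllyewrpzub

Rule — take characters alternately from the front and the back (1st, last, 2nd, 2nd-last, ...).
Applying that to "fglerzbupwyls" gives "fsgllyewrpzub".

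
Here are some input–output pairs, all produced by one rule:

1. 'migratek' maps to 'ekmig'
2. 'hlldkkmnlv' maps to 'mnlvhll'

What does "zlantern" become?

Looking at the pairs, the operation is to move the first 3 characters to the end (rotate left by 3), then delete the first 3 characters.
On "zlantern": the first step gives "nternzla", and the second then gives "rnzla".
(Check on "hlldkkmnlv": → "dkkmnlvhll" → "mnlvhll" ✓)

rnzla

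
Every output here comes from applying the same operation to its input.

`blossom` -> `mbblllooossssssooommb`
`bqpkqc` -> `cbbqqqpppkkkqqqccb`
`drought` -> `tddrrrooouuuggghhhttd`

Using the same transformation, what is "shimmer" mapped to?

rsshhhiiimmmmmmeeerrs

Rule — repeat every character 3 times, then swap the first and last characters.
"shimmer" → "rsshhhiiimmmmmmeeerrs".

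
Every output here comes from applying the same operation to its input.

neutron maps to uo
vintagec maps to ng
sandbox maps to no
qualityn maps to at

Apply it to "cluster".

ue

In each case the input is transformed by: keep one character in every 3, starting at position 3 (positions 3rd, 6th, 9th, ...).
For "cluster" the result is "ue".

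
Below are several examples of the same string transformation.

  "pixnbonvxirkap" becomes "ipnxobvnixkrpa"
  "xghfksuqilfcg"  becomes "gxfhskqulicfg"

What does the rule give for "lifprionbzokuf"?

Looking at the pairs, the operation is to swap each adjacent pair of characters (1↔2, 3↔4, ...).
Applying that to "lifprionbzokuf" gives "ilpfirnozbkofu".

ilpfirnozbkofu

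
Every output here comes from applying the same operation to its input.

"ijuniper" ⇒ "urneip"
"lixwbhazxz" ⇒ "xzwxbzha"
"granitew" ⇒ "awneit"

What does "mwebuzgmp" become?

epbmugz

In each case the input is transformed by: delete the first 2 characters, then take characters alternately from the front and the back (1st, last, 2nd, 2nd-last, ...).
Working it through for "mwebuzgmp": intermediate "ebuzgmp", final "epbmugz".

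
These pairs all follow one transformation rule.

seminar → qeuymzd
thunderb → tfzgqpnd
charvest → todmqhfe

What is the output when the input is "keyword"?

The pattern: swap each adjacent pair of characters (1↔2, 3↔4, ...), then shift every letter 12 places forward in the alphabet (wrapping around).
Working it through for "keyword": intermediate "ekwyrod", final "qwikdap".

qwikdap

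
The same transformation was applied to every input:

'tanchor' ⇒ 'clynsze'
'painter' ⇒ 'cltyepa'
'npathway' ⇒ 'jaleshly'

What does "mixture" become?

The transformation: shift every letter 11 places forward in the alphabet (wrapping around), then swap the first and last characters.
Applying both steps to "mixture": "xtiefcp", then "ptiefcx".

ptiefcx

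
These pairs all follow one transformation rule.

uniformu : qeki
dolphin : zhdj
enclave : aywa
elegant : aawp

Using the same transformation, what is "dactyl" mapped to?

zyu

Looking at the pairs, the operation is to shift every letter 4 places backward in the alphabet (wrapping around), then keep every other character starting from the first (positions 1st, 3rd, 5th, ...).
Starting from "dactyl": after the first operation, "zwypuh"; after the second, "zyu".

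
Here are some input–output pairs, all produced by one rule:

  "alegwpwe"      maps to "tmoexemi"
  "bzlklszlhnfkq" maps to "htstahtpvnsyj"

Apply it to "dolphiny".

In each case the input is transformed by: move the first character to the end, then shift every letter 8 places forward in the alphabet (wrapping around).
For "dolphiny", step one produces "olphinyd"; step two turns that into "wtxpqvgl".
(Check on "bzlklszlhnfkq": → "zlklszlhnfkqb" → "htstahtpvnsyj" ✓)

wtxpqvgl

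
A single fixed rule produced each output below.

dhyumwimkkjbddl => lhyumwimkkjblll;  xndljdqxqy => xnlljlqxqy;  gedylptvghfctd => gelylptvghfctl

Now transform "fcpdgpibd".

In each case the input is transformed by: replace every "d" with "l".
Applying that to "fcpdgpibd" gives "fcplgpibl".

fcplgpibl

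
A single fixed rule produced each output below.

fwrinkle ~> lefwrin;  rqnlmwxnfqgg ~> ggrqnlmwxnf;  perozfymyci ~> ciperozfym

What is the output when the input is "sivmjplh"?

lhsivmj

What's happening: move the last 2 characters to the front (rotate right by 2), then delete the last character.
"sivmjplh" → "lhsivmjp" → "lhsivmj".
(Check on "fwrinkle": → "lefwrink" → "lefwrin" ✓)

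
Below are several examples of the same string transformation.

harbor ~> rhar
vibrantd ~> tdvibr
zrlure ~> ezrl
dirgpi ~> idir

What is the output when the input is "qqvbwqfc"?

fcqqvb

Looking at the pairs, the operation is to swap the front and back halves of the string, then delete the first 2 characters.
On "qqvbwqfc": the first step gives "wqfcqqvb", and the second then gives "fcqqvb".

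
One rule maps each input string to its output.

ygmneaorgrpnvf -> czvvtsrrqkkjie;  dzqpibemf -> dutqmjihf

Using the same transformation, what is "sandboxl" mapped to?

bwsrphfe

Looking at the pairs, the operation is to sort the characters into reverse alphabetical order, then shift every letter 4 places forward in the alphabet (wrapping around).
For "sandboxl", step one produces "xsonldba"; step two turns that into "bwsrphfe".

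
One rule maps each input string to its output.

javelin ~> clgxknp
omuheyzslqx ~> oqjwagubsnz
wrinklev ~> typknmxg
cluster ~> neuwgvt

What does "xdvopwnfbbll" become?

fzqxyrhpddnn

Rule — swap each adjacent pair of characters (1↔2, 3↔4, ...), then shift every letter 2 places forward in the alphabet (wrapping around).
"xdvopwnfbbll" → "dxovwpfnbbll" → "fzqxyrhpddnn".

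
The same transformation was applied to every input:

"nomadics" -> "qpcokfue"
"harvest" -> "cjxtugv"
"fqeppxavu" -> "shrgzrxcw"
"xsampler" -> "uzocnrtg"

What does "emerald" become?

ogtgncf

Looking at the pairs, the operation is to shift every letter 2 places forward in the alphabet (wrapping around), then swap each adjacent pair of characters (1↔2, 3↔4, ...).
On "emerald": the first step gives "gogtcnf", and the second then gives "ogtgncf".
(Check on "fqeppxavu": → "hsgrrzcxw" → "shrgzrxcw" ✓)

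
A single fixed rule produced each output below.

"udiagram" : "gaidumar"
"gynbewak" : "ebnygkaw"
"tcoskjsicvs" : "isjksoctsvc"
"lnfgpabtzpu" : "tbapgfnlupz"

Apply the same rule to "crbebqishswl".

The transformation: move the last 3 characters to the front (rotate right by 3), then reverse the string.
"crbebqishswl" → "swlcrbebqish" → "hsiqbebrclws".
(Check on "gynbewak": → "wakgynbe" → "ebnygkaw" ✓)

hsiqbebrclws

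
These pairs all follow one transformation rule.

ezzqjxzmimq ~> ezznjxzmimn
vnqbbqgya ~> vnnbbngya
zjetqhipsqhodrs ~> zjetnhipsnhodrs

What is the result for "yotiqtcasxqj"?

The rule is to replace every "q" with "n".
Doing the same to "yotiqtcasxqj": "yotintcasxnj".

yotintcasxnj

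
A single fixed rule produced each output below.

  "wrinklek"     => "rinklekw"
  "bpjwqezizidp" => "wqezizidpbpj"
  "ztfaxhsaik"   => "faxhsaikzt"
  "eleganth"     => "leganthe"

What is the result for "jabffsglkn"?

bffsglknja

The rule is to move the last 3 characters to the front (rotate right by 3), then swap the front and back halves of the string.
"jabffsglkn" → "lknjabffsg" → "bffsglknja".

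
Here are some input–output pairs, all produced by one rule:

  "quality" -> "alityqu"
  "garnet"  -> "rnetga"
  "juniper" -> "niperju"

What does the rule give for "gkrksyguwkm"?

What's happening: move the first 2 characters to the end (rotate left by 2).
On "gkrksyguwkm" that produces "rksyguwkmgk".

rksyguwkmgk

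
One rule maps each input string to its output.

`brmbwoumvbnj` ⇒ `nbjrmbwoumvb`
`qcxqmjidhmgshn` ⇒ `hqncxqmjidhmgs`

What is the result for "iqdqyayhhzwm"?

Looking at the pairs, the operation is to swap the first and last characters, then move the last 2 characters to the front (rotate right by 2).
Doing the same to "iqdqyayhhzwm": "wimqdqyayhhz".

wimqdqyayhhz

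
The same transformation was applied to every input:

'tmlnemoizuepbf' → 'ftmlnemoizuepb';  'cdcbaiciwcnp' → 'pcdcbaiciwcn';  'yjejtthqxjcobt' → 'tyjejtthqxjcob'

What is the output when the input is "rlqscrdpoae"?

erlqscrdpoa

The transformation: move the last character to the front.
For "rlqscrdpoae" the result is "erlqscrdpoa".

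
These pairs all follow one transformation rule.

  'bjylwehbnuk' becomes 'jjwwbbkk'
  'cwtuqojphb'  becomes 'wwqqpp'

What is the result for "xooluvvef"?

oouuee

Looking at the pairs, the operation is to keep one character in every 3, starting at position 2 (positions 2nd, 5th, 8th, ...), then double every character.
Applying both steps to "xooluvvef": "oue", then "oouuee".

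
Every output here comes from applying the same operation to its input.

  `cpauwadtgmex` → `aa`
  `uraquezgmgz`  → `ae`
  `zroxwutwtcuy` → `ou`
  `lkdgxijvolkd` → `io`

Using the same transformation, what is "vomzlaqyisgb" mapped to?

The transformation: keep one character in every 3, starting at position 3 (positions 3rd, 6th, 9th, ...), then keep only the vowels.
So "vomzlaqyisgb" becomes "ai".

ai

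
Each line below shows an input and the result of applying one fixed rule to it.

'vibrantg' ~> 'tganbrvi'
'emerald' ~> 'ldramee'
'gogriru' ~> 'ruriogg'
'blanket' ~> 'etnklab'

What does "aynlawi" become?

wilayna

The rule is to reverse the string, then swap each adjacent pair of characters (1↔2, 3↔4, ...).
"aynlawi" → "iwalnya" → "wilayna".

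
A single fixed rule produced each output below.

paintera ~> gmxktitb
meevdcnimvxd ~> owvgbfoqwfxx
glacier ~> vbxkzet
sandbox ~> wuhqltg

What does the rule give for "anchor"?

The rule is to shift every letter 7 places backward in the alphabet (wrapping around), then move the first 3 characters to the end (rotate left by 3).
Applying both steps to "anchor": "tgvahk", then "ahktgv".

ahktgv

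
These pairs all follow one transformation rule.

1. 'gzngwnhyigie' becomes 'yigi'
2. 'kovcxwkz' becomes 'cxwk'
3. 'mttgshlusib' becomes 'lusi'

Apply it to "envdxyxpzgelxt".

gelx

The rule is to move the last character to the front, then keep only the last 4 characters.
"envdxyxpzgelxt" → "tenvdxyxpzgelx" → "gelx".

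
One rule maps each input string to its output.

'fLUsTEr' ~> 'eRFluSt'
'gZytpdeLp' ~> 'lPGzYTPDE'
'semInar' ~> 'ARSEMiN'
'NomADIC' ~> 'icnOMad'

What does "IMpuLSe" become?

sEimPUl

Rule — flip the case of every letter, then move the last 2 characters to the front (rotate right by 2).
Working it through for "IMpuLSe": intermediate "imPUlsE", final "sEimPUl".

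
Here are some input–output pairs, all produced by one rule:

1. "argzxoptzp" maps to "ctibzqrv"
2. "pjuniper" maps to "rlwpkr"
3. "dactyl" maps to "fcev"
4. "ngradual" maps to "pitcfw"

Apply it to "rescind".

tguek

Rule — delete the last 2 characters, then shift every letter 2 places forward in the alphabet (wrapping around).
Applying that to "rescind" gives "tguek".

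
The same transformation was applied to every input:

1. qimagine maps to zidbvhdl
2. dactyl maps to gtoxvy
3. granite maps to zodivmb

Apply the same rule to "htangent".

oizbivoc

Each output is the input with this applied: shift every letter 5 places backward in the alphabet (wrapping around), then reverse the string.
For "htangent", step one produces "covibzio"; step two turns that into "oizbivoc".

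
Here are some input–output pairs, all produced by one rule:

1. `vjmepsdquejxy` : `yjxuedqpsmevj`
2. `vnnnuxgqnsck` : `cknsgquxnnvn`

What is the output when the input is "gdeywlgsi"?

Rule — swap each adjacent pair of characters (1↔2, 3↔4, ...), then reverse the string.
"gdeywlgsi" → "dgyelwsgi" → "igswleygd".

igswleygd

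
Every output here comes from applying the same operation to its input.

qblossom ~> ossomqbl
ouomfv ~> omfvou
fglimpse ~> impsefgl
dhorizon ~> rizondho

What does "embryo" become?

Looking at the pairs, the operation is to swap the front and back halves of the string, then move the last character to the front.
"embryo" → "ryoemb" → "bryoem".

bryoem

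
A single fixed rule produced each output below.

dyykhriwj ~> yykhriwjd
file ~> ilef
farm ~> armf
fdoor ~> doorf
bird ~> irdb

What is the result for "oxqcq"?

The pattern: move the first character to the end.
Doing the same to "oxqcq": "xqcqo".

xqcqo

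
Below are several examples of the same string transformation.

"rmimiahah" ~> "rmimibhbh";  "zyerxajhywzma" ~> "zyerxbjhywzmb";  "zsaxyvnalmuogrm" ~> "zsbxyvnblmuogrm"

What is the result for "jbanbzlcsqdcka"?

jbbnbzlcsqdckb

Looking at the pairs, the operation is to replace every "a" with "b".
Doing the same to "jbanbzlcsqdcka": "jbbnbzlcsqdckb".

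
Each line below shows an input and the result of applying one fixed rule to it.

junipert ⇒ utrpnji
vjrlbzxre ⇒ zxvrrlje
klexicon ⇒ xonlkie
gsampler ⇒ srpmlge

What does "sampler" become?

Each output is the input with this applied: sort the characters into reverse alphabetical order, then delete the last character.
"sampler" → "srpmlea" → "srpmle".

srpmle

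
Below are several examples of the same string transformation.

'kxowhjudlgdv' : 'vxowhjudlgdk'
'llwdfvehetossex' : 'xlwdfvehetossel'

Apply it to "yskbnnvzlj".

jskbnnvzly

What's happening: swap the first and last characters.
On "yskbnnvzlj" that produces "jskbnnvzly".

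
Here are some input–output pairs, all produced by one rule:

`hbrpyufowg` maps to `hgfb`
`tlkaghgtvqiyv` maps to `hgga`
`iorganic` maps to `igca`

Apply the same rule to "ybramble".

ebba

What's happening: sort the characters into reverse alphabetical order, then keep only the last 4 characters.
On "ybramble": the first step gives "yrmlebba", and the second then gives "ebba".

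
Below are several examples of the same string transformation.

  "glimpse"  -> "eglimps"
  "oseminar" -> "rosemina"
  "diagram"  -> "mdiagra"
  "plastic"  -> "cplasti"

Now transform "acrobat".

tacroba

The transformation: move the last character to the front.
So "acrobat" becomes "tacroba".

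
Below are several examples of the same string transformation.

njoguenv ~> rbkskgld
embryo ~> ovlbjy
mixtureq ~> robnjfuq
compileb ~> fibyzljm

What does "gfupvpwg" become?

smtddcrm

The transformation: shift every letter 3 places backward in the alphabet (wrapping around), then swap the front and back halves of the string.
For "gfupvpwg", step one produces "dcrmsmtd"; step two turns that into "smtddcrm".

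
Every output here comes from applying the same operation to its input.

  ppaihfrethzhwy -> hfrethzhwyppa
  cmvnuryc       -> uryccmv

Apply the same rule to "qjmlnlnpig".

In each case the input is transformed by: move the first 3 characters to the end (rotate left by 3), then delete the first character.
Applying both steps to "qjmlnlnpig": "lnlnpigqjm", then "nlnpigqjm".

nlnpigqjm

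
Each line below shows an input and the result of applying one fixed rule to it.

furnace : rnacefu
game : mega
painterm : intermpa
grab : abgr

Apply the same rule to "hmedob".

edobhm

The transformation: move the first 2 characters to the end (rotate left by 2).
"hmedob" → "edobhm".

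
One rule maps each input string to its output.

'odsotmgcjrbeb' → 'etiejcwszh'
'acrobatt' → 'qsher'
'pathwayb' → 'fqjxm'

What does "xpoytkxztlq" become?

nfeojanp

What's happening: shift every letter 10 places backward in the alphabet (wrapping around), then delete the last 3 characters.
For "xpoytkxztlq", step one produces "nfeojanpjbg"; step two turns that into "nfeojanp".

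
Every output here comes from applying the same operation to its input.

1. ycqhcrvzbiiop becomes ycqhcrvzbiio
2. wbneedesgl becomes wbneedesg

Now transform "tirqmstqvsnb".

tirqmstqvsn

The transformation: delete the last character.
Applying that to "tirqmstqvsnb" gives "tirqmstqvsn".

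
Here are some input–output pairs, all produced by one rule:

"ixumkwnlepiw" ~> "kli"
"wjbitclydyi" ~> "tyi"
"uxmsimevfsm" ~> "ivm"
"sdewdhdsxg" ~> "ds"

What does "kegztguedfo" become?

teo

In each case the input is transformed by: delete the first 3 characters, then keep one character in every 3, starting at position 2 (positions 2nd, 5th, 8th, ...).
Applying both steps to "kegztguedfo": "ztguedfo", then "teo".
(Check on "sdewdhdsxg": → "wdhdsxg" → "ds" ✓)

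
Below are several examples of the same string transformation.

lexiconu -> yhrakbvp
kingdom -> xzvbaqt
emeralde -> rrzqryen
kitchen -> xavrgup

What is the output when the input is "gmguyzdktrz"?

tmzetghxlqm

What's happening: take characters alternately from the front and the back (1st, last, 2nd, 2nd-last, ...), then shift every letter 13 places forward in the alphabet (wrapping around) — i.e. ROT13.
Applying both steps to "gmguyzdktrz": "gzmrgtukydz", then "tmzetghxlqm".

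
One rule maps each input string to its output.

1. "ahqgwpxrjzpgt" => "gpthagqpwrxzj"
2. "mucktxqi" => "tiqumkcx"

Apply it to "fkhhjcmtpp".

The pattern: swap each adjacent pair of characters (1↔2, 3↔4, ...), then move the last 3 characters to the front (rotate right by 3).
Starting from "fkhhjcmtpp": after the first operation, "kfhhcjtmpp"; after the second, "mppkfhhcjt".

mppkfhhcjt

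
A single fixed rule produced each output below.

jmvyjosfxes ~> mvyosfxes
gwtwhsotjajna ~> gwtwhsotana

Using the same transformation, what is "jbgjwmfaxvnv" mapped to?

bgwmfaxvnv

Each output is the input with this applied: remove every "j".
So "jbgjwmfaxvnv" becomes "bgwmfaxvnv".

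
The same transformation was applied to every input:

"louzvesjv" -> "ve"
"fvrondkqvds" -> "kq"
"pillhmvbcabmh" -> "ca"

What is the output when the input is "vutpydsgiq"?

ds

The transformation: move the last 3 characters to the front (rotate right by 3), then keep only the last 2 characters.
For "vutpydsgiq", step one produces "giqvutpyds"; step two turns that into "ds".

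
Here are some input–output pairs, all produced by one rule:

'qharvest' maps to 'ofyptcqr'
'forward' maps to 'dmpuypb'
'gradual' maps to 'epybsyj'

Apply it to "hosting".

fmqrgle

The transformation: shift every letter 2 places backward in the alphabet (wrapping around).
On "hosting" that produces "fmqrgle".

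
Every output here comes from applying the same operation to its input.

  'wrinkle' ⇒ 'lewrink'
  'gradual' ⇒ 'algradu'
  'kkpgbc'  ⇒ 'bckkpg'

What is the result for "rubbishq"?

hqrubbis

The transformation: move the last 2 characters to the front (rotate right by 2).
On "rubbishq" that produces "hqrubbis".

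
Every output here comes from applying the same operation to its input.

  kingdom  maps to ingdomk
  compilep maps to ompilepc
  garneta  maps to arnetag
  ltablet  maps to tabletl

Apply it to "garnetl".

What's happening: move the first character to the end.
On "garnetl" that produces "arnetlg".

arnetlg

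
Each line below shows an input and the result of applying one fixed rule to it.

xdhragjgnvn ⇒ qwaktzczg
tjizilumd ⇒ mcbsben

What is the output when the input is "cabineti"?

Looking at the pairs, the operation is to delete the last 2 characters, then shift every letter 7 places backward in the alphabet (wrapping around).
"cabineti" → "cabine" → "vtubgx".
(Check on "tjizilumd": → "tjizilu" → "mcbsben" ✓)

vtubgx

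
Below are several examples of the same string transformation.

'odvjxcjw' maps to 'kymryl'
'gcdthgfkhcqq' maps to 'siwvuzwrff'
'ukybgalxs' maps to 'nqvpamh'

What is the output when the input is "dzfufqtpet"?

Looking at the pairs, the operation is to shift every letter 11 places backward in the alphabet (wrapping around), then delete the first 2 characters.
For "dzfufqtpet" the result is "ujufieti".

ujufieti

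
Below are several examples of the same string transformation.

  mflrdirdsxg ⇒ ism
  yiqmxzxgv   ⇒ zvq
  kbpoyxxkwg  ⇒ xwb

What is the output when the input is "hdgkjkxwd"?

In each case the input is transformed by: move the first 3 characters to the end (rotate left by 3), then keep one character in every 3, starting at position 3 (positions 3rd, 6th, 9th, ...).
Starting from "hdgkjkxwd": after the first operation, "kjkxwdhdg"; after the second, "kdg".

kdg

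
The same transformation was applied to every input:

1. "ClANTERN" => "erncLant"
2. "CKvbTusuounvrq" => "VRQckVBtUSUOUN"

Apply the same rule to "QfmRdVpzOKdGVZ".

In each case the input is transformed by: flip the case of every letter, then move the last 3 characters to the front (rotate right by 3).
"QfmRdVpzOKdGVZ" → "qFMrDvPZokDgvz" → "gvzqFMrDvPZokD".

gvzqFMrDvPZokD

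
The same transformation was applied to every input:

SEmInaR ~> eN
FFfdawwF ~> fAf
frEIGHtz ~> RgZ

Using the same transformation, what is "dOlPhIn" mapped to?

oH

In each case the input is transformed by: keep one character in every 3, starting at position 2 (positions 2nd, 5th, 8th, ...), then flip the case of every letter.
Applying both steps to "dOlPhIn": "Oh", then "oH".
(Check on "FFfdawwF": → "FaF" → "fAf" ✓)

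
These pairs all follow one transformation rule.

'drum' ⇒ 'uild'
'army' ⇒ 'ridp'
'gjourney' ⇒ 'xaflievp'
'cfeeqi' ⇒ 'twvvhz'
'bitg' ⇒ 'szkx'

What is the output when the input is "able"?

Each output is the input with this applied: shift every letter 9 places backward in the alphabet (wrapping around).
Doing the same to "able": "rscv".

rscv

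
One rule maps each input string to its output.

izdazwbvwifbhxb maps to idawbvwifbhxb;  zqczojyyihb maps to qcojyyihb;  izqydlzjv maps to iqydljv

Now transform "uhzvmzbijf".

uhvmbijf

What's happening: remove every "z".
Doing the same to "uhzvmzbijf": "uhvmbijf".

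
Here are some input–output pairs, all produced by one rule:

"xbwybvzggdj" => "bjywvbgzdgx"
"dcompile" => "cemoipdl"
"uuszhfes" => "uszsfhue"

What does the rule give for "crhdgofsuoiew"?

rwdhogsfoueic

Rule — swap the first and last characters, then swap each adjacent pair of characters (1↔2, 3↔4, ...).
On "crhdgofsuoiew": the first step gives "wrhdgofsuoiec", and the second then gives "rwdhogsfoueic".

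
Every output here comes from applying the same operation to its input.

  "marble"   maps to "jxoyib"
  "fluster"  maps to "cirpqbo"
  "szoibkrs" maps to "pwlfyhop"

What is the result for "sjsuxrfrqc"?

What's happening: shift every letter 3 places backward in the alphabet (wrapping around).
For "sjsuxrfrqc" the result is "pgpruoconz".

pgpruoconz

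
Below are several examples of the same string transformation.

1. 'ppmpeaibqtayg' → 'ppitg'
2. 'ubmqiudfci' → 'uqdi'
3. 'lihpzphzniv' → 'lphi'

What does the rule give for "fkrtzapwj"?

ftp

Looking at the pairs, the operation is to keep one character in every 3, starting at position 1 (positions 1st, 4th, 7th, ...).
Applying that to "fkrtzapwj" gives "ftp".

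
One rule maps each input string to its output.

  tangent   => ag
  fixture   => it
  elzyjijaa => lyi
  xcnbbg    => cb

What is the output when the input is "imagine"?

In each case the input is transformed by: keep every other character starting from the second (positions 2nd, 4th, 6th, ...), then delete the last character.
For "imagine" the result is "mg".

mg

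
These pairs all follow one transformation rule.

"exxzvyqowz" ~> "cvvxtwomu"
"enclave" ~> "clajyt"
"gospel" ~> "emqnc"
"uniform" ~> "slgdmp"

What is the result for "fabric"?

Each output is the input with this applied: shift every letter 2 places backward in the alphabet (wrapping around), then delete the last character.
"fabric" → "dyzpg".

dyzpg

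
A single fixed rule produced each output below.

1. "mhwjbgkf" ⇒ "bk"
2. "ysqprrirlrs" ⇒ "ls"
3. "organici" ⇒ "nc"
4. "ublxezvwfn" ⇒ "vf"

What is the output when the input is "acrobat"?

What's happening: keep every other character starting from the first (positions 1st, 3rd, 5th, ...), then keep only the last 2 characters.
Working it through for "acrobat": intermediate "arbt", final "bt".

bt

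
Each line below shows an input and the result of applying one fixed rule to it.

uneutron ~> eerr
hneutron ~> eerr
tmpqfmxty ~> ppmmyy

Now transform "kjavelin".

The rule is to keep one character in every 3, starting at position 3 (positions 3rd, 6th, 9th, ...), then double every character.
Applying both steps to "kjavelin": "al", then "aall".
(Check on "tmpqfmxty": → "pmy" → "ppmmyy" ✓)

aall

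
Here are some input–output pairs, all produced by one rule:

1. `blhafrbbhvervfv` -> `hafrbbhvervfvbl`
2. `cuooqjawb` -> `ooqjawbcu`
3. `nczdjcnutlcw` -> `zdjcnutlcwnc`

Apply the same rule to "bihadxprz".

hadxprzbi

The transformation: move the first 2 characters to the end (rotate left by 2).
For "bihadxprz" the result is "hadxprzbi".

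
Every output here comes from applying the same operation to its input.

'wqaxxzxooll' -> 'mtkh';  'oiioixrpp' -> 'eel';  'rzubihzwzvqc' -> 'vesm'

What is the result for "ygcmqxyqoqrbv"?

The transformation: keep one character in every 3, starting at position 2 (positions 2nd, 5th, 8th, ...), then shift every letter 4 places backward in the alphabet (wrapping around).
For "ygcmqxyqoqrbv" the result is "cmmn".

cmmn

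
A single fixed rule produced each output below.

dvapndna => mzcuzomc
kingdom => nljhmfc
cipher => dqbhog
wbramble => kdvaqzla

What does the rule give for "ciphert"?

In each case the input is transformed by: shift every letter 1 place backward in the alphabet (wrapping around), then move the last 2 characters to the front (rotate right by 2).
On "ciphert" that produces "qsbhogd".

qsbhogd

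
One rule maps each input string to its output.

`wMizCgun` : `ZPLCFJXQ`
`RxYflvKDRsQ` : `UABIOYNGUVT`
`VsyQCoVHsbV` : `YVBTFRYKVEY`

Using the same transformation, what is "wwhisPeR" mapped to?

ZZKLVSHU

Each output is the input with this applied: shift every letter 3 places forward in the alphabet (wrapping around), then convert every letter to uppercase.
"wwhisPeR" → "zzklvShU" → "ZZKLVSHU".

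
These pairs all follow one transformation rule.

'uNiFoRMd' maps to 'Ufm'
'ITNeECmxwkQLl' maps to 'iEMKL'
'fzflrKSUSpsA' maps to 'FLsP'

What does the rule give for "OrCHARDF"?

Looking at the pairs, the operation is to flip the case of every letter, then keep one character in every 3, starting at position 1 (positions 1st, 4th, 7th, ...).
Doing the same to "OrCHARDF": "ohd".

ohd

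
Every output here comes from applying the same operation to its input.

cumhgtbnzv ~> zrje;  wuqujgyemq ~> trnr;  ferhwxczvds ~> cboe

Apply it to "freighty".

The rule is to shift every letter 3 places backward in the alphabet (wrapping around), then keep only the first 4 characters.
Doing the same to "freighty": "cobf".

cobf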